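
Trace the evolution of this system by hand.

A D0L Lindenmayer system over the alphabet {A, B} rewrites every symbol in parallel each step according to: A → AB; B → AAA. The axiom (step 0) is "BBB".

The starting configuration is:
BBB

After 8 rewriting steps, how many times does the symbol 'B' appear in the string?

gen 0: BBB
gen 1: AAAAAAAAA
gen 2: ABABABABABABABABAB
gen 3: ABAAAABAAAABAAAABAAAABAAAABAAAABAAAABAAAABAAA
gen 4: ABAAAABABABABAAAABABABABAAAABABABABAAAABABABABAAAABABABABAAAABABABABAAAABABABABAAAABABABABAAAABABAB
gen 5: ABAAAABABABABAAAABAAAABAAAABAAAABABABABAAAABAAAABAAAABAAAA…AABAAAABAAAABABABABAAAABAAAABAAAABAAAABABABABAAAABAAAABAAA  (len 234)
gen 6: ABAAAABABABABAAAABAAAABAAAABAAAABABABABAAAABABABABAAAABABA…BAAAABABABABAAAABAAAABAAAABAAAABABABABAAAABABABABAAAABABAB  (len 531)
gen 7: ABAAAABABABABAAAABAAAABAAAABAAAABABABABAAAABABABABAAAABABA…AABAAAABAAAABABABABAAAABAAAABAAAABAAAABABABABAAAABAAAABAAA  (len 1233)
gen 8: ABAAAABABABABAAAABAAAABAAAABAAAABABABABAAAABABABABAAAABABA…BAAAABABABABAAAABAAAABAAAABAAAABABABABAAAABABABABAAAABABAB  (len 2826)

873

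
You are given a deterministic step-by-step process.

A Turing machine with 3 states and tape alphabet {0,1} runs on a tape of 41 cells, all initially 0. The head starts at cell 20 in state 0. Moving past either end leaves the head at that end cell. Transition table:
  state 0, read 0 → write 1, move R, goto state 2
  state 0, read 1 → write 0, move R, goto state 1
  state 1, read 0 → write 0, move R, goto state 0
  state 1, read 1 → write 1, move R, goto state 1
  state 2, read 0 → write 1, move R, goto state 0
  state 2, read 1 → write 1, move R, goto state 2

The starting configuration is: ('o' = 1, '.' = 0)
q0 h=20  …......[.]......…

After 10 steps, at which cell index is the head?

gen 0: q0 h=20  …......[.]......…
gen 1: q2 h=21  ….....o[.]......…
gen 2: q0 h=22  …....oo[.]......…
gen 3: q2 h=23  …...ooo[.]......…
gen 4: q0 h=24  …..oooo[.]......…
gen 5: q2 h=25  ….ooooo[.]......…
gen 6: q0 h=26  …oooooo[.]......…
gen 7: q2 h=27  …oooooo[.]......…
gen 8: q0 h=28  …oooooo[.]......…
gen 9: q2 h=29  …oooooo[.]......…
gen 10: q0 h=30  …oooooo[.]......…

30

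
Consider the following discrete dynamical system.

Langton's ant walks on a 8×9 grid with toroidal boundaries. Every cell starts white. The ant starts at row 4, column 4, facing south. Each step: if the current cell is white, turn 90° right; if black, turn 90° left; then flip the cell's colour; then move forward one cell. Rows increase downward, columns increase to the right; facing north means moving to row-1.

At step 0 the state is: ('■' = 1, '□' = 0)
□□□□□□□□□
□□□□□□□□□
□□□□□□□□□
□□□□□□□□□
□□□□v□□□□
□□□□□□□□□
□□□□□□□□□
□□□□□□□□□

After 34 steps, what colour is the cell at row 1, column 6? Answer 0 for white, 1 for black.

0) □□□□□□□□□
□□□□□□□□□
□□□□□□□□□
□□□□□□□□□
□□□□v□□□□
□□□□□□□□□
□□□□□□□□□
□□□□□□□□□
1) □□□□□□□□□
□□□□□□□□□
□□□□□□□□□
□□□□□□□□□
□□□<■□□□□
□□□□□□□□□
□□□□□□□□□
□□□□□□□□□
2) □□□□□□□□□
□□□□□□□□□
□□□□□□□□□
□□□^□□□□□
□□□■■□□□□
□□□□□□□□□
□□□□□□□□□
□□□□□□□□□
3) □□□□□□□□□
□□□□□□□□□
□□□□□□□□□
□□□■>□□□□
□□□■■□□□□
□□□□□□□□□
□□□□□□□□□
□□□□□□□□□
4) □□□□□□□□□
□□□□□□□□□
□□□□□□□□□
□□□■■□□□□
□□□■v□□□□
□□□□□□□□□
□□□□□□□□□
□□□□□□□□□
5) □□□□□□□□□
□□□□□□□□□
□□□□□□□□□
□□□■■□□□□
□□□■□>□□□
□□□□□□□□□
□□□□□□□□□
□□□□□□□□□
6) □□□□□□□□□
□□□□□□□□□
□□□□□□□□□
□□□■■□□□□
□□□■□■□□□
□□□□□v□□□
□□□□□□□□□
□□□□□□□□□
7) □□□□□□□□□
□□□□□□□□□
□□□□□□□□□
□□□■■□□□□
□□□■□■□□□
□□□□<■□□□
□□□□□□□□□
□□□□□□□□□
8) □□□□□□□□□
□□□□□□□□□
□□□□□□□□□
□□□■■□□□□
□□□■^■□□□
□□□□■■□□□
□□□□□□□□□
□□□□□□□□□
9) □□□□□□□□□
□□□□□□□□□
□□□□□□□□□
□□□■■□□□□
□□□■■>□□□
□□□□■■□□□
□□□□□□□□□
□□□□□□□□□
10) □□□□□□□□□
□□□□□□□□□
□□□□□□□□□
□□□■■^□□□
□□□■■□□□□
□□□□■■□□□
□□□□□□□□□
□□□□□□□□□
11) □□□□□□□□□
□□□□□□□□□
□□□□□□□□□
□□□■■■>□□
□□□■■□□□□
□□□□■■□□□
□□□□□□□□□
□□□□□□□□□
12) □□□□□□□□□
□□□□□□□□□
□□□□□□□□□
□□□■■■■□□
□□□■■□v□□
□□□□■■□□□
□□□□□□□□□
□□□□□□□□□
13) □□□□□□□□□
□□□□□□□□□
□□□□□□□□□
□□□■■■■□□
□□□■■<■□□
□□□□■■□□□
□□□□□□□□□
□□□□□□□□□
14) □□□□□□□□□
□□□□□□□□□
□□□□□□□□□
□□□■■^■□□
□□□■■■■□□
□□□□■■□□□
□□□□□□□□□
□□□□□□□□□
15) □□□□□□□□□
□□□□□□□□□
□□□□□□□□□
□□□■<□■□□
□□□■■■■□□
□□□□■■□□□
□□□□□□□□□
□□□□□□□□□
16) □□□□□□□□□
□□□□□□□□□
□□□□□□□□□
□□□■□□■□□
□□□■v■■□□
□□□□■■□□□
□□□□□□□□□
□□□□□□□□□
17) □□□□□□□□□
□□□□□□□□□
□□□□□□□□□
□□□■□□■□□
□□□■□>■□□
□□□□■■□□□
□□□□□□□□□
□□□□□□□□□
18) □□□□□□□□□
□□□□□□□□□
□□□□□□□□□
□□□■□^■□□
□□□■□□■□□
□□□□■■□□□
□□□□□□□□□
□□□□□□□□□
19) □□□□□□□□□
□□□□□□□□□
□□□□□□□□□
□□□■□■>□□
□□□■□□■□□
□□□□■■□□□
□□□□□□□□□
□□□□□□□□□
20) □□□□□□□□□
□□□□□□□□□
□□□□□□^□□
□□□■□■□□□
□□□■□□■□□
□□□□■■□□□
□□□□□□□□□
□□□□□□□□□
21) □□□□□□□□□
□□□□□□□□□
□□□□□□■>□
□□□■□■□□□
□□□■□□■□□
□□□□■■□□□
□□□□□□□□□
□□□□□□□□□
22) □□□□□□□□□
□□□□□□□□□
□□□□□□■■□
□□□■□■□v□
□□□■□□■□□
□□□□■■□□□
□□□□□□□□□
□□□□□□□□□
23) □□□□□□□□□
□□□□□□□□□
□□□□□□■■□
□□□■□■<■□
□□□■□□■□□
□□□□■■□□□
□□□□□□□□□
□□□□□□□□□
24) □□□□□□□□□
□□□□□□□□□
□□□□□□^■□
□□□■□■■■□
□□□■□□■□□
□□□□■■□□□
□□□□□□□□□
□□□□□□□□□
25) □□□□□□□□□
□□□□□□□□□
□□□□□<□■□
□□□■□■■■□
□□□■□□■□□
□□□□■■□□□
□□□□□□□□□
□□□□□□□□□
26) □□□□□□□□□
□□□□□^□□□
□□□□□■□■□
□□□■□■■■□
□□□■□□■□□
□□□□■■□□□
□□□□□□□□□
□□□□□□□□□
27) □□□□□□□□□
□□□□□■>□□
□□□□□■□■□
□□□■□■■■□
□□□■□□■□□
□□□□■■□□□
□□□□□□□□□
□□□□□□□□□
28) □□□□□□□□□
□□□□□■■□□
□□□□□■v■□
□□□■□■■■□
□□□■□□■□□
□□□□■■□□□
□□□□□□□□□
□□□□□□□□□
29) □□□□□□□□□
□□□□□■■□□
□□□□□<■■□
□□□■□■■■□
□□□■□□■□□
□□□□■■□□□
□□□□□□□□□
□□□□□□□□□
30) □□□□□□□□□
□□□□□■■□□
□□□□□□■■□
□□□■□v■■□
□□□■□□■□□
□□□□■■□□□
□□□□□□□□□
□□□□□□□□□
31) □□□□□□□□□
□□□□□■■□□
□□□□□□■■□
□□□■□□>■□
□□□■□□■□□
□□□□■■□□□
□□□□□□□□□
□□□□□□□□□
32) □□□□□□□□□
□□□□□■■□□
□□□□□□^■□
□□□■□□□■□
□□□■□□■□□
□□□□■■□□□
□□□□□□□□□
□□□□□□□□□
33) □□□□□□□□□
□□□□□■■□□
□□□□□<□■□
□□□■□□□■□
□□□■□□■□□
□□□□■■□□□
□□□□□□□□□
□□□□□□□□□
34) □□□□□□□□□
□□□□□^■□□
□□□□□■□■□
□□□■□□□■□
□□□■□□■□□
□□□□■■□□□
□□□□□□□□□
□□□□□□□□□

1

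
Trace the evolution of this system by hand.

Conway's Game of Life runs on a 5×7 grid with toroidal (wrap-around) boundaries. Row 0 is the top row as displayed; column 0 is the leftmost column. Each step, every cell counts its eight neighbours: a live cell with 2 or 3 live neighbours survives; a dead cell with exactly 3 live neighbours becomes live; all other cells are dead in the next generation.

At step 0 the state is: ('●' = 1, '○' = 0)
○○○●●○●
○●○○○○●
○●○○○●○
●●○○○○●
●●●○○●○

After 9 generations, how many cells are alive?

6

[0] ○○○●●○●
○●○○○○●
○●○○○●○
●●○○○○●
●●●○○●○
[1] ○○○●●○●
○○●○●○●
○●●○○●○
○○○○○●○
○○●●●●○
[2] ○○○○○○●
●●●○●○●
○●●●●●●
○●○○○●●
○○●○○○●
[3] ○○●●○○●
○○○○●○○
○○○○○○○
○●○○○○○
○○○○○○●
[4] ○○○●○●○
○○○●○○○
○○○○○○○
○○○○○○○
●○●○○○○
[5] ○○●●●○○
○○○○●○○
○○○○○○○
○○○○○○○
○○○○○○○
[6] ○○○●●○○
○○○○●○○
○○○○○○○
○○○○○○○
○○○●○○○
[7] ○○○●●○○
○○○●●○○
○○○○○○○
○○○○○○○
○○○●●○○
[8] ○○●○○●○
○○○●●○○
○○○○○○○
○○○○○○○
○○○●●○○
[9] ○○●○○●○
○○○●●○○
○○○○○○○
○○○○○○○
○○○●●○○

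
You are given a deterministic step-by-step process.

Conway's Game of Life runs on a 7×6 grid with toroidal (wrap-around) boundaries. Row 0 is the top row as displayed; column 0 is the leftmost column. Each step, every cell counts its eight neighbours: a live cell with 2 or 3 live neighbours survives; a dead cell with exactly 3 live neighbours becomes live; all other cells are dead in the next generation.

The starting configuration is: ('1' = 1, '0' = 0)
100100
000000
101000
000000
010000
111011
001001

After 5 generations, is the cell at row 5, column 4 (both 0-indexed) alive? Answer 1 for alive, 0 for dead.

gen 0: 100100
000000
101000
000000
010000
111011
001001
gen 1: 000000
010000
000000
010000
011001
001111
001000
gen 2: 000000
000000
000000
111000
010001
100011
001010
gen 3: 000000
000000
010000
111000
001010
110110
000110
gen 4: 000000
000000
111000
101100
000010
010000
001111
gen 5: 000110
010000
101100
101101
011100
001001
001110

0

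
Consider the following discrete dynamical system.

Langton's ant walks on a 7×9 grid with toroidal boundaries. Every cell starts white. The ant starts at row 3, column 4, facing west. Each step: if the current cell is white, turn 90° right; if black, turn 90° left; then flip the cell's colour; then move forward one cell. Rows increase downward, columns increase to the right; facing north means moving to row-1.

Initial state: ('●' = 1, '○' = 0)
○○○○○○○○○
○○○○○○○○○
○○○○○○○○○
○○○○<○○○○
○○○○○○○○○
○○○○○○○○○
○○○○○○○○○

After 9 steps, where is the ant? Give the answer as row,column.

k=0  ○○○○○○○○○
○○○○○○○○○
○○○○○○○○○
○○○○<○○○○
○○○○○○○○○
○○○○○○○○○
○○○○○○○○○
k=1  ○○○○○○○○○
○○○○○○○○○
○○○○^○○○○
○○○○●○○○○
○○○○○○○○○
○○○○○○○○○
○○○○○○○○○
k=2  ○○○○○○○○○
○○○○○○○○○
○○○○●>○○○
○○○○●○○○○
○○○○○○○○○
○○○○○○○○○
○○○○○○○○○
k=3  ○○○○○○○○○
○○○○○○○○○
○○○○●●○○○
○○○○●v○○○
○○○○○○○○○
○○○○○○○○○
○○○○○○○○○
k=4  ○○○○○○○○○
○○○○○○○○○
○○○○●●○○○
○○○○<●○○○
○○○○○○○○○
○○○○○○○○○
○○○○○○○○○
k=5  ○○○○○○○○○
○○○○○○○○○
○○○○●●○○○
○○○○○●○○○
○○○○v○○○○
○○○○○○○○○
○○○○○○○○○
k=6  ○○○○○○○○○
○○○○○○○○○
○○○○●●○○○
○○○○○●○○○
○○○<●○○○○
○○○○○○○○○
○○○○○○○○○
k=7  ○○○○○○○○○
○○○○○○○○○
○○○○●●○○○
○○○^○●○○○
○○○●●○○○○
○○○○○○○○○
○○○○○○○○○
k=8  ○○○○○○○○○
○○○○○○○○○
○○○○●●○○○
○○○●>●○○○
○○○●●○○○○
○○○○○○○○○
○○○○○○○○○
k=9  ○○○○○○○○○
○○○○○○○○○
○○○○●●○○○
○○○●●●○○○
○○○●v○○○○
○○○○○○○○○
○○○○○○○○○

4,4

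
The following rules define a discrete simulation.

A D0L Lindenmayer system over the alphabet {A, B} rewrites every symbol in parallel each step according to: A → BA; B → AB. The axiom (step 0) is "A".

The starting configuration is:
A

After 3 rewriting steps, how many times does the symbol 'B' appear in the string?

k=0  A
k=1  BA
k=2  ABBA
k=3  BAABABBA

4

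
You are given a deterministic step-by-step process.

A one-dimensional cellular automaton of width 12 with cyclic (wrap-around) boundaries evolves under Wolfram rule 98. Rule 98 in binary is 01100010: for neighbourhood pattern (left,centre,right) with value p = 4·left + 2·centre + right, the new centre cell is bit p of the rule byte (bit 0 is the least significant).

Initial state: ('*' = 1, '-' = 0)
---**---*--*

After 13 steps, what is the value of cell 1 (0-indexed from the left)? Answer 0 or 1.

0) ---**---*--*
1) --*-*--*--*-
2) -*-*--*--*--
3) *-*--*--*---
4) -*--*--*---*
5) *--*--*---*-
6) --*--*---*-*
7) -*--*---*-*-
8) *--*---*-*--
9) --*---*-*--*
10) -*---*-*--*-
11) *---*-*--*--
12) ---*-*--*--*
13) --*-*--*--*-

0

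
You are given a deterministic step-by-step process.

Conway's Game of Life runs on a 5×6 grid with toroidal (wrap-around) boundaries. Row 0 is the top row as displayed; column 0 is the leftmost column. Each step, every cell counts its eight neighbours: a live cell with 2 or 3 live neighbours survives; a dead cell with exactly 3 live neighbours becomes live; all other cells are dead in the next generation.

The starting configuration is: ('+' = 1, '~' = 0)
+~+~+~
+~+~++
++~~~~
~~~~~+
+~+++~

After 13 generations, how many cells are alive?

4

[0] +~+~+~
+~+~++
++~~~~
~~~~~+
+~+++~
[1] +~+~~~
~~+~+~
~+~~+~
~~++++
+~+~+~
[2] ~~+~~~
~~+~~+
~+~~~~
+~+~~~
+~+~+~
[3] ~~+~~+
~++~~~
+++~~~
+~++~+
~~+~~+
[4] +~++~~
~~~+~~
~~~~~+
~~~+++
~~+~~+
[5] ~++++~
~~+++~
~~~+~+
+~~+~+
+++~~+
[6] ~~~~~~
~+~~~+
+~~~~+
~~~+~~
~~~~~~
[7] ~~~~~~
~~~~~+
+~~~++
~~~~~~
~~~~~~
[8] ~~~~~~
+~~~++
+~~~++
~~~~~+
~~~~~~
[9] ~~~~~+
+~~~+~
~~~~~~
+~~~++
~~~~~~
[10] ~~~~~+
~~~~~+
+~~~+~
~~~~~+
+~~~+~
[11] +~~~++
+~~~++
+~~~+~
+~~~+~
+~~~+~
[12] ~+~+~~
~+~+~~
++~++~
++~++~
++~++~
[13] ~+~+~~
~+~+~~
~~~~~~
~~~~~~
~~~~~~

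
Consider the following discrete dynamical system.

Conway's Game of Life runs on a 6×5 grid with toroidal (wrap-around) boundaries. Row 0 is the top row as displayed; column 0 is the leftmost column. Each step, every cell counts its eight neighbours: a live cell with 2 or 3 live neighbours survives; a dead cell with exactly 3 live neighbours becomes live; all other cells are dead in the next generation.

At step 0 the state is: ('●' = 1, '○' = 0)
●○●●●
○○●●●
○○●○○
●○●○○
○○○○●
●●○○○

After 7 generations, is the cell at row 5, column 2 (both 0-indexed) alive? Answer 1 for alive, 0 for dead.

gen 0: ●○●●●
○○●●●
○○●○○
●○●○○
○○○○●
●●○○○
gen 1: ○○○○○
●○○○○
○○●○●
○●○●○
○○○○●
○●●○○
gen 2: ○●○○○
○○○○○
●●●●●
●○●●●
●●○●○
○○○○○
gen 3: ○○○○○
○○○●●
○○○○○
○○○○○
●●○●○
●●●○○
gen 4: ●●●●●
○○○○○
○○○○○
○○○○○
●○○○●
●○●○●
gen 5: ○○●○○
●●●●●
○○○○○
○○○○○
●●○●●
○○●○○
gen 6: ●○○○●
●●●●●
●●●●●
●○○○●
●●●●●
●○●○●
gen 7: ○○○○○
○○○○○
○○○○○
○○○○○
○○●○○
○○●○○

1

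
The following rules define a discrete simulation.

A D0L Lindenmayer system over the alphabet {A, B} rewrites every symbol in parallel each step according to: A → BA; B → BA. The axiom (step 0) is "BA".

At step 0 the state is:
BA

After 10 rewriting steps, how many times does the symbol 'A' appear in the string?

1024

k=0  BA
k=1  BABA
k=2  BABABABA
k=3  BABABABABABABABA
k=4  BABABABABABABABABABABABABABABABA
k=5  BABABABABABABABABABABABABABABABABABABABABABABABABABABABABABABABA
k=6  BABABABABABABABABABABABABABABABABABABABABABABABABABABABABA…BABABABABABABABABABABABABABABABABABABABABABABABABABABABABA  (len 128)
k=7  BABABABABABABABABABABABABABABABABABABABABABABABABABABABABA…BABABABABABABABABABABABABABABABABABABABABABABABABABABABABA  (len 256)
k=8  BABABABABABABABABABABABABABABABABABABABABABABABABABABABABA…BABABABABABABABABABABABABABABABABABABABABABABABABABABABABA  (len 512)
k=9  BABABABABABABABABABABABABABABABABABABABABABABABABABABABABA…BABABABABABABABABABABABABABABABABABABABABABABABABABABABABA  (len 1024)
k=10  BABABABABABABABABABABABABABABABABABABABABABABABABABABABABA…BABABABABABABABABABABABABABABABABABABABABABABABABABABABABA  (len 2048)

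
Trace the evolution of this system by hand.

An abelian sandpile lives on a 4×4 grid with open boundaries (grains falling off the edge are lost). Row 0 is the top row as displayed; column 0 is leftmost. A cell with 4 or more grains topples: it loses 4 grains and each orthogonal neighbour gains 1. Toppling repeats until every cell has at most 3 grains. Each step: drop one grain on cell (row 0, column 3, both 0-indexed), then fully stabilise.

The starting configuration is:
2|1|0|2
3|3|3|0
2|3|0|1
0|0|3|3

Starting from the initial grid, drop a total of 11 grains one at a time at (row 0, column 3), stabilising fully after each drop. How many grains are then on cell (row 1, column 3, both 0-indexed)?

t=0: 2|1|0|2
3|3|3|0
2|3|0|1
0|0|3|3
t=1: 2|1|0|3
3|3|3|0
2|3|0|1
0|0|3|3
t=2: 2|1|1|0
3|3|3|1
2|3|0|1
0|0|3|3
t=3: 2|1|1|1
3|3|3|1
2|3|0|1
0|0|3|3
t=4: 2|1|1|2
3|3|3|1
2|3|0|1
0|0|3|3
t=5: 2|1|1|3
3|3|3|1
2|3|0|1
0|0|3|3
t=6: 2|1|2|0
3|3|3|2
2|3|0|1
0|0|3|3
t=7: 2|1|2|1
3|3|3|2
2|3|0|1
0|0|3|3
t=8: 2|1|2|2
3|3|3|2
2|3|0|1
0|0|3|3
t=9: 2|1|2|3
3|3|3|2
2|3|0|1
0|0|3|3
t=10: 2|1|3|0
3|3|3|3
2|3|0|1
0|0|3|3
t=11: 2|1|3|1
3|3|3|3
2|3|0|1
0|0|3|3

3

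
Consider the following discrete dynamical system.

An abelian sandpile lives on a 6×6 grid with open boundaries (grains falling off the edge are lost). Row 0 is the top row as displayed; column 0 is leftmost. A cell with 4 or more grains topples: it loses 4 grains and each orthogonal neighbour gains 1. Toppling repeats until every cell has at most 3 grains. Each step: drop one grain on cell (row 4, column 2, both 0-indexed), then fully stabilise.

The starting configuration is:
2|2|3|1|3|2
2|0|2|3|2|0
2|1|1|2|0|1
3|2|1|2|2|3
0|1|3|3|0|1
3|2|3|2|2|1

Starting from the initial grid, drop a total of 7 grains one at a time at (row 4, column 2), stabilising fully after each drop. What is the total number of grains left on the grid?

step 0: 2|2|3|1|3|2
2|0|2|3|2|0
2|1|1|2|0|1
3|2|1|2|2|3
0|1|3|3|0|1
3|2|3|2|2|1
step 1: 2|2|3|1|3|2
2|0|2|3|2|0
2|1|1|2|0|1
3|2|2|3|2|3
0|2|2|1|1|1
3|3|1|0|3|1
step 2: 2|2|3|1|3|2
2|0|2|3|2|0
2|1|1|2|0|1
3|2|2|3|2|3
0|2|3|1|1|1
3|3|1|0|3|1
step 3: 2|2|3|1|3|2
2|0|2|3|2|0
2|1|1|2|0|1
3|2|3|3|2|3
0|3|0|2|1|1
3|3|2|0|3|1
step 4: 2|2|3|1|3|2
2|0|2|3|2|0
2|1|1|2|0|1
3|2|3|3|2|3
0|3|1|2|1|1
3|3|2|0|3|1
step 5: 2|2|3|1|3|2
2|0|2|3|2|0
2|1|1|2|0|1
3|2|3|3|2|3
0|3|2|2|1|1
3|3|2|0|3|1
step 6: 2|2|3|1|3|2
2|0|2|3|2|0
2|1|1|2|0|1
3|2|3|3|2|3
0|3|3|2|1|1
3|3|2|0|3|1
step 7: 2|2|3|1|3|2
2|0|2|3|2|0
3|2|2|3|0|1
0|1|3|1|3|3
3|3|0|1|2|1
0|2|1|2|3|1

63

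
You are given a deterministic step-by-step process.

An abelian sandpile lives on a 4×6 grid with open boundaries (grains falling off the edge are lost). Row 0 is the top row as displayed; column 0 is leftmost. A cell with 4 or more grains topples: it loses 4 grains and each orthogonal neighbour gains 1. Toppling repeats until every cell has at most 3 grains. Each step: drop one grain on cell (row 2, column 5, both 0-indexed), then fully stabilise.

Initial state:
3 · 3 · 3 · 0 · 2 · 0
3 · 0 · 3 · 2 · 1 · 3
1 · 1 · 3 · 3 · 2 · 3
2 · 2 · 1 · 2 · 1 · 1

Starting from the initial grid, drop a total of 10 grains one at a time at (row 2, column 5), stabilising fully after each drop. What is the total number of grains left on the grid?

k=0  3 · 3 · 3 · 0 · 2 · 0
3 · 0 · 3 · 2 · 1 · 3
1 · 1 · 3 · 3 · 2 · 3
2 · 2 · 1 · 2 · 1 · 1
k=1  3 · 3 · 3 · 0 · 2 · 1
3 · 0 · 3 · 2 · 2 · 0
1 · 1 · 3 · 3 · 3 · 1
2 · 2 · 1 · 2 · 1 · 2
k=2  3 · 3 · 3 · 0 · 2 · 1
3 · 0 · 3 · 2 · 2 · 0
1 · 1 · 3 · 3 · 3 · 2
2 · 2 · 1 · 2 · 1 · 2
k=3  3 · 3 · 3 · 0 · 2 · 1
3 · 0 · 3 · 2 · 2 · 0
1 · 1 · 3 · 3 · 3 · 3
2 · 2 · 1 · 2 · 1 · 2
k=4  1 · 1 · 1 · 2 · 3 · 1
0 · 3 · 2 · 1 · 0 · 2
2 · 2 · 1 · 2 · 2 · 1
2 · 2 · 2 · 3 · 2 · 3
k=5  1 · 1 · 1 · 2 · 3 · 1
0 · 3 · 2 · 1 · 0 · 2
2 · 2 · 1 · 2 · 2 · 2
2 · 2 · 2 · 3 · 2 · 3
k=6  1 · 1 · 1 · 2 · 3 · 1
0 · 3 · 2 · 1 · 0 · 2
2 · 2 · 1 · 2 · 2 · 3
2 · 2 · 2 · 3 · 2 · 3
k=7  1 · 1 · 1 · 2 · 3 · 1
0 · 3 · 2 · 1 · 0 · 3
2 · 2 · 1 · 2 · 3 · 1
2 · 2 · 2 · 3 · 3 · 0
k=8  1 · 1 · 1 · 2 · 3 · 1
0 · 3 · 2 · 1 · 0 · 3
2 · 2 · 1 · 2 · 3 · 2
2 · 2 · 2 · 3 · 3 · 0
k=9  1 · 1 · 1 · 2 · 3 · 1
0 · 3 · 2 · 1 · 0 · 3
2 · 2 · 1 · 2 · 3 · 3
2 · 2 · 2 · 3 · 3 · 0
k=10  1 · 1 · 1 · 2 · 3 · 2
0 · 3 · 2 · 2 · 2 · 0
2 · 2 · 2 · 0 · 2 · 2
2 · 2 · 3 · 1 · 1 · 2

40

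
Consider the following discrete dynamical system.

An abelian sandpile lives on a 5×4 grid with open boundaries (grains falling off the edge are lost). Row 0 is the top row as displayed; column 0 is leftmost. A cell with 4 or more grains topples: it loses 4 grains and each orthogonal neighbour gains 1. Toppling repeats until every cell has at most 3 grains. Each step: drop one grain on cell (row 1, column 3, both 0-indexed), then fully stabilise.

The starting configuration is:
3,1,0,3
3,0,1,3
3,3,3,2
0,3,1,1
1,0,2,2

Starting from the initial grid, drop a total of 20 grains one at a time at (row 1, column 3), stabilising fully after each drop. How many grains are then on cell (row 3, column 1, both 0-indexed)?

0) 3,1,0,3
3,0,1,3
3,3,3,2
0,3,1,1
1,0,2,2
1) 3,1,1,0
3,0,2,1
3,3,3,3
0,3,1,1
1,0,2,2
2) 3,1,1,0
3,0,2,2
3,3,3,3
0,3,1,1
1,0,2,2
3) 3,1,1,0
3,0,2,3
3,3,3,3
0,3,1,1
1,0,2,2
4) 0,2,2,1
1,3,0,2
1,2,2,1
2,0,3,2
1,1,2,2
5) 0,2,2,1
1,3,0,3
1,2,2,1
2,0,3,2
1,1,2,2
6) 0,2,2,2
1,3,1,0
1,2,2,2
2,0,3,2
1,1,2,2
7) 0,2,2,2
1,3,1,1
1,2,2,2
2,0,3,2
1,1,2,2
8) 0,2,2,2
1,3,1,2
1,2,2,2
2,0,3,2
1,1,2,2
9) 0,2,2,2
1,3,1,3
1,2,2,2
2,0,3,2
1,1,2,2
10) 0,2,2,3
1,3,2,0
1,2,2,3
2,0,3,2
1,1,2,2
11) 0,2,2,3
1,3,2,1
1,2,2,3
2,0,3,2
1,1,2,2
12) 0,2,2,3
1,3,2,2
1,2,2,3
2,0,3,2
1,1,2,2
13) 0,2,2,3
1,3,2,3
1,2,2,3
2,0,3,2
1,1,2,2
14) 0,2,3,0
1,3,3,2
1,2,3,0
2,0,3,3
1,1,2,2
15) 0,2,3,0
1,3,3,3
1,2,3,0
2,0,3,3
1,1,2,2
16) 1,0,1,2
2,2,3,1
2,0,2,3
2,2,1,0
1,1,3,3
17) 1,0,1,2
2,2,3,2
2,0,2,3
2,2,1,0
1,1,3,3
18) 1,0,1,2
2,2,3,3
2,0,2,3
2,2,1,0
1,1,3,3
19) 1,0,2,3
2,3,1,2
2,1,0,1
2,2,2,1
1,1,3,3
20) 1,0,2,3
2,3,1,3
2,1,0,1
2,2,2,1
1,1,3,3

2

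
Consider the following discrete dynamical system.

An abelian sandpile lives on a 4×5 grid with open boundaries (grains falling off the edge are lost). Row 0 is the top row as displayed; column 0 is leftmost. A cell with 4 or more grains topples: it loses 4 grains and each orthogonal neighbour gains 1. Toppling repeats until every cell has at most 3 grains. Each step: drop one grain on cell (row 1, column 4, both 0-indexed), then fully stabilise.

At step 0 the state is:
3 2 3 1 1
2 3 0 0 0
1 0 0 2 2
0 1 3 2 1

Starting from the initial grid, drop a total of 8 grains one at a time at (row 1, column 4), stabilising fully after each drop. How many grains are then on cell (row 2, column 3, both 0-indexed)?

3

step 0: 3 2 3 1 1
2 3 0 0 0
1 0 0 2 2
0 1 3 2 1
step 1: 3 2 3 1 1
2 3 0 0 1
1 0 0 2 2
0 1 3 2 1
step 2: 3 2 3 1 1
2 3 0 0 2
1 0 0 2 2
0 1 3 2 1
step 3: 3 2 3 1 1
2 3 0 0 3
1 0 0 2 2
0 1 3 2 1
step 4: 3 2 3 1 2
2 3 0 1 0
1 0 0 2 3
0 1 3 2 1
step 5: 3 2 3 1 2
2 3 0 1 1
1 0 0 2 3
0 1 3 2 1
step 6: 3 2 3 1 2
2 3 0 1 2
1 0 0 2 3
0 1 3 2 1
step 7: 3 2 3 1 2
2 3 0 1 3
1 0 0 2 3
0 1 3 2 1
step 8: 3 2 3 1 3
2 3 0 2 1
1 0 0 3 0
0 1 3 2 2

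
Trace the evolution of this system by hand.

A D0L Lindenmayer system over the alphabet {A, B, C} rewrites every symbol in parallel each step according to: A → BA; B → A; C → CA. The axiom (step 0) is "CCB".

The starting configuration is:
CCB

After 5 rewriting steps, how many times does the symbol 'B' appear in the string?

0) CCB
1) CACAA
2) CABACABABA
3) CABAABACABAABAABA
4) CABAABABAABACABAABABAABABAABA
5) CABAABABAABAABABAABACABAABABAABAABABAABAABABAABA

17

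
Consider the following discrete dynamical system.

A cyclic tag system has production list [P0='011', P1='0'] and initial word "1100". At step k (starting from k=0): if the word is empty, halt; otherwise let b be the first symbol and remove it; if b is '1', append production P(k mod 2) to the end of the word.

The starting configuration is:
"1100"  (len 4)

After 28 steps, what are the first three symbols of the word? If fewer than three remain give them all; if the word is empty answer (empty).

k=0  "1100"  (len 4)
k=1  "100011"  (len 6)
k=2  "000110"  (len 6)
k=3  "00110"  (len 5)
k=4  "0110"  (len 4)
k=5  "110"  (len 3)
k=6  "100"  (len 3)
k=7  "00011"  (len 5)
k=8  "0011"  (len 4)
k=9  "011"  (len 3)
k=10  "11"  (len 2)
k=11  "1011"  (len 4)
k=12  "0110"  (len 4)
k=13  "110"  (len 3)
k=14  "100"  (len 3)
k=15  "00011"  (len 5)
k=16  "0011"  (len 4)
k=17  "011"  (len 3)
k=18  "11"  (len 2)
k=19  "1011"  (len 4)
k=20  "0110"  (len 4)
k=21  "110"  (len 3)
k=22  "100"  (len 3)
k=23  "00011"  (len 5)
k=24  "0011"  (len 4)
k=25  "011"  (len 3)
k=26  "11"  (len 2)
k=27  "1011"  (len 4)
k=28  "0110"  (len 4)

011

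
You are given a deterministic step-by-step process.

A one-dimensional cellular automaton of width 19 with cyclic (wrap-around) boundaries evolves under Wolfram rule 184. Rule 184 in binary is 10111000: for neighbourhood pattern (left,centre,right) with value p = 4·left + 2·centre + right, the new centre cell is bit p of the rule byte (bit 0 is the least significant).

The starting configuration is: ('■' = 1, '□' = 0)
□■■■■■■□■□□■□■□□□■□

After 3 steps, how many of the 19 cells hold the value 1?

0) □■■■■■■□■□□■□■□□□■□
1) □■■■■■□■□■□□■□■□□□■
2) ■■■■■□■□■□■□□■□■□□□
3) ■■■■□■□■□■□■□□■□■□□

10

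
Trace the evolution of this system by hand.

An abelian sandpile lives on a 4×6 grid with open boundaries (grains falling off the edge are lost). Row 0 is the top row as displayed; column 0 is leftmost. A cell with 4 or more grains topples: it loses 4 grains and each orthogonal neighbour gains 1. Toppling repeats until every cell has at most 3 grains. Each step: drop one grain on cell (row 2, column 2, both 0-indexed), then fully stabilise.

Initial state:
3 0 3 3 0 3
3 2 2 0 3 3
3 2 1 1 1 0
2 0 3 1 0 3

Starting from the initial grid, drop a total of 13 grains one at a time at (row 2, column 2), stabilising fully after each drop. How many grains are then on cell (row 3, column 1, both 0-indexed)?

step 0: 3 0 3 3 0 3
3 2 2 0 3 3
3 2 1 1 1 0
2 0 3 1 0 3
step 1: 3 0 3 3 0 3
3 2 2 0 3 3
3 2 2 1 1 0
2 0 3 1 0 3
step 2: 3 0 3 3 0 3
3 2 2 0 3 3
3 2 3 1 1 0
2 0 3 1 0 3
step 3: 3 0 3 3 0 3
3 2 3 0 3 3
3 3 1 2 1 0
2 1 0 2 0 3
step 4: 3 0 3 3 0 3
3 2 3 0 3 3
3 3 2 2 1 0
2 1 0 2 0 3
step 5: 3 0 3 3 0 3
3 2 3 0 3 3
3 3 3 2 1 0
2 1 0 2 0 3
step 6: 0 3 1 0 1 3
2 1 2 2 3 3
1 2 2 3 1 0
3 2 1 2 0 3
step 7: 0 3 1 0 1 3
2 1 2 2 3 3
1 2 3 3 1 0
3 2 1 2 0 3
step 8: 0 3 1 0 1 3
2 1 3 3 3 3
1 3 1 0 2 0
3 2 2 3 0 3
step 9: 0 3 1 0 1 3
2 1 3 3 3 3
1 3 2 0 2 0
3 2 2 3 0 3
step 10: 0 3 1 0 1 3
2 1 3 3 3 3
1 3 3 0 2 0
3 2 2 3 0 3
step 11: 0 3 2 1 3 0
2 3 1 1 1 1
2 0 2 2 3 1
3 3 3 3 0 3
step 12: 0 3 2 1 3 0
2 3 1 1 1 1
2 0 3 2 3 1
3 3 3 3 0 3
step 13: 0 3 2 1 3 0
2 3 2 2 2 1
3 2 2 1 0 2
0 1 2 1 2 3

1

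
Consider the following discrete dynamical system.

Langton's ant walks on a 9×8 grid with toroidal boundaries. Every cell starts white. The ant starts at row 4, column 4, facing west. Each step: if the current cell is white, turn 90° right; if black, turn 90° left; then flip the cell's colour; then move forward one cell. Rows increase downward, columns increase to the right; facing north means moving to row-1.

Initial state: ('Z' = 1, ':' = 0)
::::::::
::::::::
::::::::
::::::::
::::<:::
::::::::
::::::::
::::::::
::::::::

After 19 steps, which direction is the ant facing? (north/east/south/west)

south

0) ::::::::
::::::::
::::::::
::::::::
::::<:::
::::::::
::::::::
::::::::
::::::::
1) ::::::::
::::::::
::::::::
::::^:::
::::Z:::
::::::::
::::::::
::::::::
::::::::
2) ::::::::
::::::::
::::::::
::::Z>::
::::Z:::
::::::::
::::::::
::::::::
::::::::
3) ::::::::
::::::::
::::::::
::::ZZ::
::::Zv::
::::::::
::::::::
::::::::
::::::::
4) ::::::::
::::::::
::::::::
::::ZZ::
::::<Z::
::::::::
::::::::
::::::::
::::::::
5) ::::::::
::::::::
::::::::
::::ZZ::
:::::Z::
::::v:::
::::::::
::::::::
::::::::
6) ::::::::
::::::::
::::::::
::::ZZ::
:::::Z::
:::<Z:::
::::::::
::::::::
::::::::
7) ::::::::
::::::::
::::::::
::::ZZ::
:::^:Z::
:::ZZ:::
::::::::
::::::::
::::::::
8) ::::::::
::::::::
::::::::
::::ZZ::
:::Z>Z::
:::ZZ:::
::::::::
::::::::
::::::::
9) ::::::::
::::::::
::::::::
::::ZZ::
:::ZZZ::
:::Zv:::
::::::::
::::::::
::::::::
10) ::::::::
::::::::
::::::::
::::ZZ::
:::ZZZ::
:::Z:>::
::::::::
::::::::
::::::::
11) ::::::::
::::::::
::::::::
::::ZZ::
:::ZZZ::
:::Z:Z::
:::::v::
::::::::
::::::::
12) ::::::::
::::::::
::::::::
::::ZZ::
:::ZZZ::
:::Z:Z::
::::<Z::
::::::::
::::::::
13) ::::::::
::::::::
::::::::
::::ZZ::
:::ZZZ::
:::Z^Z::
::::ZZ::
::::::::
::::::::
14) ::::::::
::::::::
::::::::
::::ZZ::
:::ZZZ::
:::ZZ>::
::::ZZ::
::::::::
::::::::
15) ::::::::
::::::::
::::::::
::::ZZ::
:::ZZ^::
:::ZZ:::
::::ZZ::
::::::::
::::::::
16) ::::::::
::::::::
::::::::
::::ZZ::
:::Z<:::
:::ZZ:::
::::ZZ::
::::::::
::::::::
17) ::::::::
::::::::
::::::::
::::ZZ::
:::Z::::
:::Zv:::
::::ZZ::
::::::::
::::::::
18) ::::::::
::::::::
::::::::
::::ZZ::
:::Z::::
:::Z:>::
::::ZZ::
::::::::
::::::::
19) ::::::::
::::::::
::::::::
::::ZZ::
:::Z::::
:::Z:Z::
::::Zv::
::::::::
::::::::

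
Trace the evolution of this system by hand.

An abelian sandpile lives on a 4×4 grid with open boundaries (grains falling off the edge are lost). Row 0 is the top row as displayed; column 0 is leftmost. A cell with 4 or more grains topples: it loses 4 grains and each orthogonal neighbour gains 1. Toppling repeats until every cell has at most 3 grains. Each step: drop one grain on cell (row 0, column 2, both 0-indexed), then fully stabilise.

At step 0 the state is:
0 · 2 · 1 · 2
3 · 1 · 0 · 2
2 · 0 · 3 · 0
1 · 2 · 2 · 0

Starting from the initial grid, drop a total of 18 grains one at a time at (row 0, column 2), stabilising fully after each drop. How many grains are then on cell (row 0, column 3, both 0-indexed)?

0

k=0  0 · 2 · 1 · 2
3 · 1 · 0 · 2
2 · 0 · 3 · 0
1 · 2 · 2 · 0
k=1  0 · 2 · 2 · 2
3 · 1 · 0 · 2
2 · 0 · 3 · 0
1 · 2 · 2 · 0
k=2  0 · 2 · 3 · 2
3 · 1 · 0 · 2
2 · 0 · 3 · 0
1 · 2 · 2 · 0
k=3  0 · 3 · 0 · 3
3 · 1 · 1 · 2
2 · 0 · 3 · 0
1 · 2 · 2 · 0
k=4  0 · 3 · 1 · 3
3 · 1 · 1 · 2
2 · 0 · 3 · 0
1 · 2 · 2 · 0
k=5  0 · 3 · 2 · 3
3 · 1 · 1 · 2
2 · 0 · 3 · 0
1 · 2 · 2 · 0
k=6  0 · 3 · 3 · 3
3 · 1 · 1 · 2
2 · 0 · 3 · 0
1 · 2 · 2 · 0
k=7  1 · 0 · 2 · 0
3 · 2 · 2 · 3
2 · 0 · 3 · 0
1 · 2 · 2 · 0
k=8  1 · 0 · 3 · 0
3 · 2 · 2 · 3
2 · 0 · 3 · 0
1 · 2 · 2 · 0
k=9  1 · 1 · 0 · 1
3 · 2 · 3 · 3
2 · 0 · 3 · 0
1 · 2 · 2 · 0
k=10  1 · 1 · 1 · 1
3 · 2 · 3 · 3
2 · 0 · 3 · 0
1 · 2 · 2 · 0
k=11  1 · 1 · 2 · 1
3 · 2 · 3 · 3
2 · 0 · 3 · 0
1 · 2 · 2 · 0
k=12  1 · 1 · 3 · 1
3 · 2 · 3 · 3
2 · 0 · 3 · 0
1 · 2 · 2 · 0
k=13  1 · 2 · 1 · 3
3 · 3 · 2 · 0
2 · 1 · 0 · 2
1 · 2 · 3 · 0
k=14  1 · 2 · 2 · 3
3 · 3 · 2 · 0
2 · 1 · 0 · 2
1 · 2 · 3 · 0
k=15  1 · 2 · 3 · 3
3 · 3 · 2 · 0
2 · 1 · 0 · 2
1 · 2 · 3 · 0
k=16  1 · 3 · 1 · 0
3 · 3 · 3 · 1
2 · 1 · 0 · 2
1 · 2 · 3 · 0
k=17  1 · 3 · 2 · 0
3 · 3 · 3 · 1
2 · 1 · 0 · 2
1 · 2 · 3 · 0
k=18  1 · 3 · 3 · 0
3 · 3 · 3 · 1
2 · 1 · 0 · 2
1 · 2 · 3 · 0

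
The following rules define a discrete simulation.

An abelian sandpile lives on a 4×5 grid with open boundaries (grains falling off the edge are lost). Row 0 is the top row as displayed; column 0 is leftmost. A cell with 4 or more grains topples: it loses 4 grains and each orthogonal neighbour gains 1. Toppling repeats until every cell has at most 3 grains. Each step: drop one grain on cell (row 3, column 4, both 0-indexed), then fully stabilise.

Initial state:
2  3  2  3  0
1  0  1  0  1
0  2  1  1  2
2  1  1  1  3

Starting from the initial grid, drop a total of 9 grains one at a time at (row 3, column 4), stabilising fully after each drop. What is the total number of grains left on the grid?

step 0: 2  3  2  3  0
1  0  1  0  1
0  2  1  1  2
2  1  1  1  3
step 1: 2  3  2  3  0
1  0  1  0  1
0  2  1  1  3
2  1  1  2  0
step 2: 2  3  2  3  0
1  0  1  0  1
0  2  1  1  3
2  1  1  2  1
step 3: 2  3  2  3  0
1  0  1  0  1
0  2  1  1  3
2  1  1  2  2
step 4: 2  3  2  3  0
1  0  1  0  1
0  2  1  1  3
2  1  1  2  3
step 5: 2  3  2  3  0
1  0  1  0  2
0  2  1  2  0
2  1  1  3  1
step 6: 2  3  2  3  0
1  0  1  0  2
0  2  1  2  0
2  1  1  3  2
step 7: 2  3  2  3  0
1  0  1  0  2
0  2  1  2  0
2  1  1  3  3
step 8: 2  3  2  3  0
1  0  1  0  2
0  2  1  3  1
2  1  2  0  1
step 9: 2  3  2  3  0
1  0  1  0  2
0  2  1  3  1
2  1  2  0  2

28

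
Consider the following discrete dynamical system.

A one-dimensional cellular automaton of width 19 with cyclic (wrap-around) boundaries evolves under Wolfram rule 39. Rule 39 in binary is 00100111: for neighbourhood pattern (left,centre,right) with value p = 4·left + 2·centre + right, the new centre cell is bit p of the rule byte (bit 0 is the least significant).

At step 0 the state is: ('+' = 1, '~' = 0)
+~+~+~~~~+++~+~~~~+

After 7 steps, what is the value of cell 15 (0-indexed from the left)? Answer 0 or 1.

[0] +~+~+~~~~+++~+~~~~+
[1] ~++++~+++~~~++~+++~
[2] +~~~~+~~~~++~~+~~~~
[3] +~++++~+++~~~++~+++
[4] ~+~~~~+~~~~++~~+~~~
[5] ++~++++~+++~~~++~++
[6] ~~+~~~~+~~~~++~~+~~
[7] +++~++++~+++~~~++~+

1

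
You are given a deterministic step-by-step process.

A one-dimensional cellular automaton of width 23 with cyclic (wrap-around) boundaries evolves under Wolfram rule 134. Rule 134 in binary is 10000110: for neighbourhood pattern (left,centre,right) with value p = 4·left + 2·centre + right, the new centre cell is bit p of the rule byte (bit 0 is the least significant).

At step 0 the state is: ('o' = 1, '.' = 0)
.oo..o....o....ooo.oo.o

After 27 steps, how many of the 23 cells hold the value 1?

7

[0] .oo..o....o....ooo.oo.o
[1] ....oo...oo...o.o.....o
[2] ...o....o....oo.o....oo
[3] ..oo...oo...o...o...o..
[4] .o....o....oo..oo..oo..
[5] oo...oo...o...o...o....
[6] ....o....oo..oo..oo...o
[7] ...oo...o...o...o....oo
[8] ..o....oo..oo..oo...o..
[9] .oo...o...o...o....oo..
[10] o....oo..oo..oo...o....
[11] o...o...o...o....oo...o
[12] ...oo..oo..oo...o....o.
[13] ..o...o...o....oo...oo.
[14] .oo..oo..oo...o....o...
[15] o...o...o....oo...oo...
[16] o..oo..oo...o....o....o
[17] ..o...o....oo...oo...o.
[18] .oo..oo...o....o....oo.
[19] o...o....oo...oo...o...
[20] o..oo...o....o....oo..o
[21] ..o....oo...oo...o...o.
[22] .oo...o....o....oo..oo.
[23] o....oo...oo...o...o...
[24] o...o....o....oo..oo..o
[25] ...oo...oo...o...o...o.
[26] ..o....o....oo..oo..oo.
[27] .oo...oo...o...o...o...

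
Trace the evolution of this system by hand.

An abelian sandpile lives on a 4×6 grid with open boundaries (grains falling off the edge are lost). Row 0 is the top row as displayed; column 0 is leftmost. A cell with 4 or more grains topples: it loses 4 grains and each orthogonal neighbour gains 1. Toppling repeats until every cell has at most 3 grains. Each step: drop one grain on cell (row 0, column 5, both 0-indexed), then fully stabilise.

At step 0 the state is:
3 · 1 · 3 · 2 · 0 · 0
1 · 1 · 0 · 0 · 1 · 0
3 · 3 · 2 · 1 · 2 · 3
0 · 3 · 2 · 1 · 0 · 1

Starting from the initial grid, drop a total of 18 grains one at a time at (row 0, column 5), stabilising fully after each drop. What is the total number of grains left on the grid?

step 0: 3 · 1 · 3 · 2 · 0 · 0
1 · 1 · 0 · 0 · 1 · 0
3 · 3 · 2 · 1 · 2 · 3
0 · 3 · 2 · 1 · 0 · 1
step 1: 3 · 1 · 3 · 2 · 0 · 1
1 · 1 · 0 · 0 · 1 · 0
3 · 3 · 2 · 1 · 2 · 3
0 · 3 · 2 · 1 · 0 · 1
step 2: 3 · 1 · 3 · 2 · 0 · 2
1 · 1 · 0 · 0 · 1 · 0
3 · 3 · 2 · 1 · 2 · 3
0 · 3 · 2 · 1 · 0 · 1
step 3: 3 · 1 · 3 · 2 · 0 · 3
1 · 1 · 0 · 0 · 1 · 0
3 · 3 · 2 · 1 · 2 · 3
0 · 3 · 2 · 1 · 0 · 1
step 4: 3 · 1 · 3 · 2 · 1 · 0
1 · 1 · 0 · 0 · 1 · 1
3 · 3 · 2 · 1 · 2 · 3
0 · 3 · 2 · 1 · 0 · 1
step 5: 3 · 1 · 3 · 2 · 1 · 1
1 · 1 · 0 · 0 · 1 · 1
3 · 3 · 2 · 1 · 2 · 3
0 · 3 · 2 · 1 · 0 · 1
step 6: 3 · 1 · 3 · 2 · 1 · 2
1 · 1 · 0 · 0 · 1 · 1
3 · 3 · 2 · 1 · 2 · 3
0 · 3 · 2 · 1 · 0 · 1
step 7: 3 · 1 · 3 · 2 · 1 · 3
1 · 1 · 0 · 0 · 1 · 1
3 · 3 · 2 · 1 · 2 · 3
0 · 3 · 2 · 1 · 0 · 1
step 8: 3 · 1 · 3 · 2 · 2 · 0
1 · 1 · 0 · 0 · 1 · 2
3 · 3 · 2 · 1 · 2 · 3
0 · 3 · 2 · 1 · 0 · 1
step 9: 3 · 1 · 3 · 2 · 2 · 1
1 · 1 · 0 · 0 · 1 · 2
3 · 3 · 2 · 1 · 2 · 3
0 · 3 · 2 · 1 · 0 · 1
step 10: 3 · 1 · 3 · 2 · 2 · 2
1 · 1 · 0 · 0 · 1 · 2
3 · 3 · 2 · 1 · 2 · 3
0 · 3 · 2 · 1 · 0 · 1
step 11: 3 · 1 · 3 · 2 · 2 · 3
1 · 1 · 0 · 0 · 1 · 2
3 · 3 · 2 · 1 · 2 · 3
0 · 3 · 2 · 1 · 0 · 1
step 12: 3 · 1 · 3 · 2 · 3 · 0
1 · 1 · 0 · 0 · 1 · 3
3 · 3 · 2 · 1 · 2 · 3
0 · 3 · 2 · 1 · 0 · 1
step 13: 3 · 1 · 3 · 2 · 3 · 1
1 · 1 · 0 · 0 · 1 · 3
3 · 3 · 2 · 1 · 2 · 3
0 · 3 · 2 · 1 · 0 · 1
step 14: 3 · 1 · 3 · 2 · 3 · 2
1 · 1 · 0 · 0 · 1 · 3
3 · 3 · 2 · 1 · 2 · 3
0 · 3 · 2 · 1 · 0 · 1
step 15: 3 · 1 · 3 · 2 · 3 · 3
1 · 1 · 0 · 0 · 1 · 3
3 · 3 · 2 · 1 · 2 · 3
0 · 3 · 2 · 1 · 0 · 1
step 16: 3 · 1 · 3 · 3 · 0 · 2
1 · 1 · 0 · 0 · 3 · 1
3 · 3 · 2 · 1 · 3 · 0
0 · 3 · 2 · 1 · 0 · 2
step 17: 3 · 1 · 3 · 3 · 0 · 3
1 · 1 · 0 · 0 · 3 · 1
3 · 3 · 2 · 1 · 3 · 0
0 · 3 · 2 · 1 · 0 · 2
step 18: 3 · 1 · 3 · 3 · 1 · 0
1 · 1 · 0 · 0 · 3 · 2
3 · 3 · 2 · 1 · 3 · 0
0 · 3 · 2 · 1 · 0 · 2

38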